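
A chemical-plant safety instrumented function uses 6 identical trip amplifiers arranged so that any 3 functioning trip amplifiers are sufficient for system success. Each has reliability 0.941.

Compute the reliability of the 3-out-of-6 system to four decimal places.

0.9998

R = Σ_{i=3}^{6} C(6,i) p^i (1−p)^{6−i} with p = 0.941
C(6,3)·0.941^3·0.059^3 = 0.003423
C(6,4)·0.941^4·0.059^2 = 0.040941
C(6,5)·0.941^5·0.059^1 = 0.261187
C(6,6)·0.941^6·0.059^0 = 0.694285
Sum = 0.9998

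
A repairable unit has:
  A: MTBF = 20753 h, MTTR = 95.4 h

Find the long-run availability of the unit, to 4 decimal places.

0.9954

A(A) = MTBF/(MTBF+MTTR) = 20753/(20753+95.4) = 0.9954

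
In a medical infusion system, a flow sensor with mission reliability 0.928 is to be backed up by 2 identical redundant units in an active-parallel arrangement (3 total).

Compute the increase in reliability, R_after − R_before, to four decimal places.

R_before = 0.928
R_after = 1 − (1 − 0.928)^3 = 0.9996
ΔR = 0.9996 − 0.928 = 0.0716

0.0716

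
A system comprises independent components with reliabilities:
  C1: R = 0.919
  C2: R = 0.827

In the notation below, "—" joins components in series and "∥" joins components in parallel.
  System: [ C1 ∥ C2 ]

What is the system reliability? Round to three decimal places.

0.986

Parallel (C1 and C2): 1 − (1 − 0.91900)(1 − 0.82700) = 0.986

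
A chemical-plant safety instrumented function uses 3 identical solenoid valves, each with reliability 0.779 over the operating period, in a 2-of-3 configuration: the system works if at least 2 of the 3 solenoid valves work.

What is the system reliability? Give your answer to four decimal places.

R = Σ_{i=2}^{3} C(3,i) p^i (1−p)^{3−i} with p = 0.779
C(3,2)·0.779^2·0.221^1 = 0.402336
C(3,3)·0.779^3·0.221^0 = 0.472729
Sum = 0.8751

0.8751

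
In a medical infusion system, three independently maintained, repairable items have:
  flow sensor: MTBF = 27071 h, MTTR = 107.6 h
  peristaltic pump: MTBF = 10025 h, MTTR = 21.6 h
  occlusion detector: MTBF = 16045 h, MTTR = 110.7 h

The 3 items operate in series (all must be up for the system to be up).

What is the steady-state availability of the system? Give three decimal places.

0.987

A(flow sensor) = MTBF/(MTBF+MTTR) = 27071/(27071+107.6) = 0.996041
A(peristaltic pump) = MTBF/(MTBF+MTTR) = 10025/(10025+21.6) = 0.997850
A(occlusion detector) = MTBF/(MTBF+MTTR) = 16045/(16045+110.7) = 0.993148
Series availability: 0.996041 × 0.997850 × 0.993148 = 0.987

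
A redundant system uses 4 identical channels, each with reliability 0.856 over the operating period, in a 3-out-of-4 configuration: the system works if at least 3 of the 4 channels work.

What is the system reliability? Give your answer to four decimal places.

0.8982

R = Σ_{i=3}^{4} C(4,i) p^i (1−p)^{4−i} with p = 0.856
C(4,3)·0.856^3·0.144^1 = 0.361280
C(4,4)·0.856^4·0.144^0 = 0.536902
Sum = 0.8982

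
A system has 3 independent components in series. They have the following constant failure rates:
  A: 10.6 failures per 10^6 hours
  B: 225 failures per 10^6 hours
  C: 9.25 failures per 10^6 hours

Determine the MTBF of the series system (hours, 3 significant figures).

Series of exponential components: λ_sys = Σ λ_i
λ_sys = 0.0000106 + 0.000225 + 0.00000925 = 2.4485e-04 /h
MTBF = 1 / λ_sys = 4080 h

4080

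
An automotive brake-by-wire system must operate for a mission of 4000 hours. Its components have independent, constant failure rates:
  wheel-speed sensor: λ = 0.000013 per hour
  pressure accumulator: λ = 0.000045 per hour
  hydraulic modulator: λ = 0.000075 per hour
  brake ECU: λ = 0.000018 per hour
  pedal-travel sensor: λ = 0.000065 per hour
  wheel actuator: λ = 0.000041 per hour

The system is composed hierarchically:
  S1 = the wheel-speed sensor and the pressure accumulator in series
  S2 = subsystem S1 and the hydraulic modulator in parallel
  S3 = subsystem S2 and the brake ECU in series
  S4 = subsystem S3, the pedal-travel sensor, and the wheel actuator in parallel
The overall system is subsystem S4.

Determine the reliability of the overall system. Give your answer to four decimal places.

0.9959

R(wheel-speed sensor) = exp(−0.000013 × 4000) = 0.949329
R(pressure accumulator) = exp(−0.000045 × 4000) = 0.835270
R(hydraulic modulator) = exp(−0.000075 × 4000) = 0.740818
R(brake ECU) = exp(−0.000018 × 4000) = 0.930531
R(pedal-travel sensor) = exp(−0.000065 × 4000) = 0.771052
R(wheel actuator) = exp(−0.000041 × 4000) = 0.848742
Series (wheel-speed sensor and pressure accumulator): 0.949329 × 0.835270 = 0.792946
Parallel ([0.792946] and hydraulic modulator): 1 − (1 − 0.792946)(1 − 0.740818) = 0.946335
Series ([0.946335] and brake ECU): 0.946335 × 0.930531 = 0.880594
Parallel ([0.880594], pedal-travel sensor, and wheel actuator): 1 − (1 − 0.880594)(1 − 0.771052)(1 − 0.848742) = 0.9959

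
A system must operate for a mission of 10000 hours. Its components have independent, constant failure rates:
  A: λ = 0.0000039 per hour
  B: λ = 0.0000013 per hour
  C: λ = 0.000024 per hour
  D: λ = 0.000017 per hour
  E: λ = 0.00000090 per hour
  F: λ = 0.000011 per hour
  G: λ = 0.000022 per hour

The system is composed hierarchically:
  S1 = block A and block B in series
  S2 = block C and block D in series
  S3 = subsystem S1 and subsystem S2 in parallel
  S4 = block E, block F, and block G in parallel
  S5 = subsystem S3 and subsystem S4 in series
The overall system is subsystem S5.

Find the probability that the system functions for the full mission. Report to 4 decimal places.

R(A) = exp(−0.0000039 × 10000) = 0.961751
R(B) = exp(−0.0000013 × 10000) = 0.987084
R(C) = exp(−0.000024 × 10000) = 0.786628
R(D) = exp(−0.000017 × 10000) = 0.843665
R(E) = exp(−0.00000090 × 10000) = 0.991040
R(F) = exp(−0.000011 × 10000) = 0.895834
R(G) = exp(−0.000022 × 10000) = 0.802519
Series (A and B): 0.961751 × 0.987084 = 0.949329
Series (C and D): 0.786628 × 0.843665 = 0.663651
Parallel ([0.949329] and [0.663651]): 1 − (1 − 0.949329)(1 − 0.663651) = 0.982957
Parallel (E, F, and G): 1 − (1 − 0.991040)(1 − 0.895834)(1 − 0.802519) = 0.999816
Series ([0.982957] and [0.999816]): 0.982957 × 0.999816 = 0.9828

0.9828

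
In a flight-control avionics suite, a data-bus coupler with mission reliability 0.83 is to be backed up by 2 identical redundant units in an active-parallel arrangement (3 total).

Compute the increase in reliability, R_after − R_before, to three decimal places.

0.165

R_before = 0.83
R_after = 1 − (1 − 0.83)^3 = 0.995
ΔR = 0.995 − 0.83 = 0.165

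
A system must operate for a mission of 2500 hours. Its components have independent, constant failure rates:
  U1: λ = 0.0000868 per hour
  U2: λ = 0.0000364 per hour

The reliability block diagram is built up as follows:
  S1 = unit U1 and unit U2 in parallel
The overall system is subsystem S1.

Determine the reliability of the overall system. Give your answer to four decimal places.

R(U1) = exp(−0.0000868 × 2500) = 0.804930
R(U2) = exp(−0.0000364 × 2500) = 0.913018
Parallel (U1 and U2): 1 − (1 − 0.804930)(1 − 0.913018) = 0.9830

0.9830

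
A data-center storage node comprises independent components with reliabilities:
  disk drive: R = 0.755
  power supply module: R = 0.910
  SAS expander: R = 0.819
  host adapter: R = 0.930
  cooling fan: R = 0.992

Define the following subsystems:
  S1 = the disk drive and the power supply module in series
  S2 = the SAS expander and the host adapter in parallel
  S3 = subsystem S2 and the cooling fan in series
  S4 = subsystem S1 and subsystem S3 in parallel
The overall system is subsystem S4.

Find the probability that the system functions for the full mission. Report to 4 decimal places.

0.9936

Series (disk drive and power supply module): 0.755000 × 0.910000 = 0.687050
Parallel (SAS expander and host adapter): 1 − (1 − 0.819000)(1 − 0.930000) = 0.987330
Series ([0.987330] and cooling fan): 0.987330 × 0.992000 = 0.979431
Parallel ([0.687050] and [0.979431]): 1 − (1 − 0.687050)(1 − 0.979431) = 0.9936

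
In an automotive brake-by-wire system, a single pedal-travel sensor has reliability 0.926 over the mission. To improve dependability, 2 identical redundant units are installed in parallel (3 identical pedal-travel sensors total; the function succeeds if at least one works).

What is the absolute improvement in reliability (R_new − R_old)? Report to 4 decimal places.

R_before = 0.926
R_after = 1 − (1 − 0.926)^3 = 0.9996
ΔR = 0.9996 − 0.926 = 0.0736

0.0736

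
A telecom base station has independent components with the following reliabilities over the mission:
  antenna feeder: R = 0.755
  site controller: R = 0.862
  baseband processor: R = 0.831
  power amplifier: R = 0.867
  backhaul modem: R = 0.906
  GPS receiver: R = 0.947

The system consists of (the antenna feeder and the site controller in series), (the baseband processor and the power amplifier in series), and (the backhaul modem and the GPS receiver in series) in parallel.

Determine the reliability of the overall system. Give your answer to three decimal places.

Series (antenna feeder and site controller): 0.75500 × 0.86200 = 0.65081
Series (baseband processor and power amplifier): 0.83100 × 0.86700 = 0.72048
Series (backhaul modem and GPS receiver): 0.90600 × 0.94700 = 0.85798
Parallel ([0.65081], [0.72048], and [0.85798]): 1 − (1 − 0.65081)(1 − 0.72048)(1 − 0.85798) = 0.986

0.986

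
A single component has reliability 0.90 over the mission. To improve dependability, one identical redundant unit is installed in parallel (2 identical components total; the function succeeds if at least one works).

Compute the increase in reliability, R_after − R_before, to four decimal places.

R_before = 0.90
R_after = 1 − (1 − 0.90)^2 = 0.9900
ΔR = 0.9900 − 0.90 = 0.0900

0.0900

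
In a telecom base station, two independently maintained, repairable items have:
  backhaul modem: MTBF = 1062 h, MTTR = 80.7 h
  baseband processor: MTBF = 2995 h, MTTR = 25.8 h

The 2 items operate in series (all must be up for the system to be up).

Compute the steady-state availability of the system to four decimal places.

0.9214

A(backhaul modem) = MTBF/(MTBF+MTTR) = 1062/(1062+80.7) = 0.929378
A(baseband processor) = MTBF/(MTBF+MTTR) = 2995/(2995+25.8) = 0.991459
Series availability: 0.929378 × 0.991459 = 0.9214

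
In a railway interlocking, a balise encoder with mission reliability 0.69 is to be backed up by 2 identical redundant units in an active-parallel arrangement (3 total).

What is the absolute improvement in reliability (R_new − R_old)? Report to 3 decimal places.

0.280

R_before = 0.69
R_after = 1 − (1 − 0.69)^3 = 0.970
ΔR = 0.970 − 0.69 = 0.280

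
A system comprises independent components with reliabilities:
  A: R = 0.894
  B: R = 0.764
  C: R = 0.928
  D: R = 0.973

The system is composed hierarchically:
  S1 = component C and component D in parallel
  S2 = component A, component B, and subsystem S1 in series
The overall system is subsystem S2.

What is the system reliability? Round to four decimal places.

0.6817

Parallel (C and D): 1 − (1 − 0.928000)(1 − 0.973000) = 0.998056
Series (A, B, and [0.998056]): 0.894000 × 0.764000 × 0.998056 = 0.6817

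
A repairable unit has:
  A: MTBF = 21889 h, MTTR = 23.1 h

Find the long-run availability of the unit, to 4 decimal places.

A(A) = MTBF/(MTBF+MTTR) = 21889/(21889+23.1) = 0.9989

0.9989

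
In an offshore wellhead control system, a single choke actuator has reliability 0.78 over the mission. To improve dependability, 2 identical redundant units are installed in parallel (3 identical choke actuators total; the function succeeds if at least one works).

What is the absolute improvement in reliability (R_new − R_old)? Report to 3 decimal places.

0.209

R_before = 0.78
R_after = 1 − (1 − 0.78)^3 = 0.989
ΔR = 0.989 − 0.78 = 0.209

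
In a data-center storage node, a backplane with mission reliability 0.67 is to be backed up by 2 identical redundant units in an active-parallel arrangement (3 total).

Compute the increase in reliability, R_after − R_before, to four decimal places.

0.2941

R_before = 0.67
R_after = 1 − (1 − 0.67)^3 = 0.9641
ΔR = 0.9641 − 0.67 = 0.2941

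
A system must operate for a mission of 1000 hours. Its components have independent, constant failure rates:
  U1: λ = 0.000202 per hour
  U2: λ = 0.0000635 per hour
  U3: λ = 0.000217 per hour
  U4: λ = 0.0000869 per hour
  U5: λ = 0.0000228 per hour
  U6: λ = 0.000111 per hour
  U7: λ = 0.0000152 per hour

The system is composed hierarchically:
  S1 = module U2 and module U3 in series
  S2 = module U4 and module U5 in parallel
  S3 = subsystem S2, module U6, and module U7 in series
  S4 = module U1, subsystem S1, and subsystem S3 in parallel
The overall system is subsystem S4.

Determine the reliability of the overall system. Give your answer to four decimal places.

R(U1) = exp(−0.000202 × 1000) = 0.817095
R(U2) = exp(−0.0000635 × 1000) = 0.938474
R(U3) = exp(−0.000217 × 1000) = 0.804930
R(U4) = exp(−0.0000869 × 1000) = 0.916769
R(U5) = exp(−0.0000228 × 1000) = 0.977458
R(U6) = exp(−0.000111 × 1000) = 0.894939
R(U7) = exp(−0.0000152 × 1000) = 0.984915
Series (U2 and U3): 0.938474 × 0.804930 = 0.755406
Parallel (U4 and U5): 1 − (1 − 0.916769)(1 − 0.977458) = 0.998124
Series ([0.998124], U6, and U7): 0.998124 × 0.894939 × 0.984915 = 0.879785
Parallel (U1, [0.755406], and [0.879785]): 1 − (1 − 0.817095)(1 − 0.755406)(1 − 0.879785) = 0.9946

0.9946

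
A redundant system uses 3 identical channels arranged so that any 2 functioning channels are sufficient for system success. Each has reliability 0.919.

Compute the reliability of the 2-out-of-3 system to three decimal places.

R = Σ_{i=2}^{3} C(3,i) p^i (1−p)^{3−i} with p = 0.919
C(3,2)·0.919^2·0.081^1 = 0.20523
C(3,3)·0.919^3·0.081^0 = 0.77615
Sum = 0.981

0.981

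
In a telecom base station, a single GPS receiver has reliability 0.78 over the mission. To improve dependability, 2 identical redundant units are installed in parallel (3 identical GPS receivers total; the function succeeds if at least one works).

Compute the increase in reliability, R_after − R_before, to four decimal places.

R_before = 0.78
R_after = 1 − (1 − 0.78)^3 = 0.9894
ΔR = 0.9894 − 0.78 = 0.2094

0.2094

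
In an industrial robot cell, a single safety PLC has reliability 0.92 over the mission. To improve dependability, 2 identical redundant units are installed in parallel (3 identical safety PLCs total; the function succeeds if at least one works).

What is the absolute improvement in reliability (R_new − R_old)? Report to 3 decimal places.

0.079

R_before = 0.92
R_after = 1 − (1 − 0.92)^3 = 0.999
ΔR = 0.999 − 0.92 = 0.079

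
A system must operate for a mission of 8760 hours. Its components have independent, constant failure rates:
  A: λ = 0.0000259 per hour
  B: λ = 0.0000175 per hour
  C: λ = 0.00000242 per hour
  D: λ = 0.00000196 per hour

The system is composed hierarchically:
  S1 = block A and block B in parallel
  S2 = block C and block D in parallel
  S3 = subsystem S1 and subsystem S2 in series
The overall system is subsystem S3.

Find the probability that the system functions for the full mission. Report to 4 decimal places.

0.9708

R(A) = exp(−0.0000259 × 8760) = 0.797013
R(B) = exp(−0.0000175 × 8760) = 0.857872
R(C) = exp(−0.00000242 × 8760) = 0.979024
R(D) = exp(−0.00000196 × 8760) = 0.982977
Parallel (A and B): 1 − (1 − 0.797013)(1 − 0.857872) = 0.971150
Parallel (C and D): 1 − (1 − 0.979024)(1 − 0.982977) = 0.999643
Series ([0.971150] and [0.999643]): 0.971150 × 0.999643 = 0.9708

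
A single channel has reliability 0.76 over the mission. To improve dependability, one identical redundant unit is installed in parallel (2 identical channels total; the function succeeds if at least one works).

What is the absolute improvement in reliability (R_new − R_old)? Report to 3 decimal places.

R_before = 0.76
R_after = 1 − (1 − 0.76)^2 = 0.942
ΔR = 0.942 − 0.76 = 0.182

0.182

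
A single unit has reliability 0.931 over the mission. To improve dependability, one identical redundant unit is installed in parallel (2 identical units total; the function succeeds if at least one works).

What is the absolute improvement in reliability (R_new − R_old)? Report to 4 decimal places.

0.0642

R_before = 0.931
R_after = 1 − (1 − 0.931)^2 = 0.9952
ΔR = 0.9952 − 0.931 = 0.0642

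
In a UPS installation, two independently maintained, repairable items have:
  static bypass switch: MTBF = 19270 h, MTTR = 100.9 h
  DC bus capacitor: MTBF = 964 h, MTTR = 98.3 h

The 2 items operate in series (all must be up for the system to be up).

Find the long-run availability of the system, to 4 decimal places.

A(static bypass switch) = MTBF/(MTBF+MTTR) = 19270/(19270+100.9) = 0.994791
A(DC bus capacitor) = MTBF/(MTBF+MTTR) = 964/(964+98.3) = 0.907465
Series availability: 0.994791 × 0.907465 = 0.9027

0.9027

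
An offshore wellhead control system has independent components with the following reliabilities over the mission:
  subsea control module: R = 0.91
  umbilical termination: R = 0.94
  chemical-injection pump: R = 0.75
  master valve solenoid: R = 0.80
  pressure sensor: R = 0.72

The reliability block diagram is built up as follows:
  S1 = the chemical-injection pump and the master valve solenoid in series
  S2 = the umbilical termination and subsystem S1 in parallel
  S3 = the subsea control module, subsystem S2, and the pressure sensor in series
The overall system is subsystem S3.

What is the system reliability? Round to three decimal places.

0.639

Series (chemical-injection pump and master valve solenoid): 0.75000 × 0.80000 = 0.60000
Parallel (umbilical termination and [0.60000]): 1 − (1 − 0.94000)(1 − 0.60000) = 0.97600
Series (subsea control module, [0.97600], and pressure sensor): 0.91000 × 0.97600 × 0.72000 = 0.639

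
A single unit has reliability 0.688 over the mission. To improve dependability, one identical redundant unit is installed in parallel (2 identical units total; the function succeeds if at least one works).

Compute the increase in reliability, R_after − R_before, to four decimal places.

0.2147

R_before = 0.688
R_after = 1 − (1 − 0.688)^2 = 0.9027
ΔR = 0.9027 − 0.688 = 0.2147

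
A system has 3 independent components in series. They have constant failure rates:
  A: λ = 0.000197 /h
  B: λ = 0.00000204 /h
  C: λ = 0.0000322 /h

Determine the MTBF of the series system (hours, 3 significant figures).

4320

Series of exponential components: λ_sys = Σ λ_i
λ_sys = 0.000197 + 0.00000204 + 0.0000322 = 2.3124e-04 /h
MTBF = 1 / λ_sys = 4320 h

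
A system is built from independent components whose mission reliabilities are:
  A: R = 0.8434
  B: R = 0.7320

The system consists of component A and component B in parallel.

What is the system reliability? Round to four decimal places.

Parallel (A and B): 1 − (1 − 0.843400)(1 − 0.732000) = 0.9580

0.9580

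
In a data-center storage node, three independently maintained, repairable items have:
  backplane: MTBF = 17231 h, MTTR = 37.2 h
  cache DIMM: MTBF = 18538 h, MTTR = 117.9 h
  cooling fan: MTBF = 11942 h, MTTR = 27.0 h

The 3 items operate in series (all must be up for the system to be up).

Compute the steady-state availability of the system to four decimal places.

A(backplane) = MTBF/(MTBF+MTTR) = 17231/(17231+37.2) = 0.997846
A(cache DIMM) = MTBF/(MTBF+MTTR) = 18538/(18538+117.9) = 0.993680
A(cooling fan) = MTBF/(MTBF+MTTR) = 11942/(11942+27.0) = 0.997744
Series availability: 0.997846 × 0.993680 × 0.997744 = 0.9893

0.9893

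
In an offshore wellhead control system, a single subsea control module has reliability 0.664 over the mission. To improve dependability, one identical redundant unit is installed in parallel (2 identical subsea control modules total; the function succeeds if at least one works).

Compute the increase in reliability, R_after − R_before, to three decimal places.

R_before = 0.664
R_after = 1 − (1 − 0.664)^2 = 0.887
ΔR = 0.887 − 0.664 = 0.223

0.223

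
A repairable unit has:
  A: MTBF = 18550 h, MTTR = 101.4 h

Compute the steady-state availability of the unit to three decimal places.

A(A) = MTBF/(MTBF+MTTR) = 18550/(18550+101.4) = 0.995

0.995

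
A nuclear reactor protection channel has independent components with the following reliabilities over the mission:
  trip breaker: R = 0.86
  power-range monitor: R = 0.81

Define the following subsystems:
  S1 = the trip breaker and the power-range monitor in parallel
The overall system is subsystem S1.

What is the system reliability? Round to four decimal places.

0.9734

Parallel (trip breaker and power-range monitor): 1 − (1 − 0.860000)(1 − 0.810000) = 0.9734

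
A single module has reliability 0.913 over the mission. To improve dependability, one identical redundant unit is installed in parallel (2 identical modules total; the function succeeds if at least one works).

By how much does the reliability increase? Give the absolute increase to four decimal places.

R_before = 0.913
R_after = 1 − (1 − 0.913)^2 = 0.9924
ΔR = 0.9924 − 0.913 = 0.0794

0.0794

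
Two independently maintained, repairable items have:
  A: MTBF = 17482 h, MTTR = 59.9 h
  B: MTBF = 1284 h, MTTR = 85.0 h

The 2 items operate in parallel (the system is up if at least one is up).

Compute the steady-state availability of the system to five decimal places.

0.99979

A(A) = MTBF/(MTBF+MTTR) = 17482/(17482+59.9) = 0.996585
A(B) = MTBF/(MTBF+MTTR) = 1284/(1284+85.0) = 0.937911
Parallel availability: 1 − (1 − 0.996585)(1 − 0.937911) = 0.99979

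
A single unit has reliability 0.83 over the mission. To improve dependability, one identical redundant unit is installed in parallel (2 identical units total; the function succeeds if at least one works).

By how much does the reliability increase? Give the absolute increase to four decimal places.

0.1411

R_before = 0.83
R_after = 1 − (1 − 0.83)^2 = 0.9711
ΔR = 0.9711 − 0.83 = 0.1411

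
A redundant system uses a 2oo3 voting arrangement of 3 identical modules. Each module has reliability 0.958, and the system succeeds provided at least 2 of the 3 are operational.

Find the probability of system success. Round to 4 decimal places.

0.9949

R = Σ_{i=2}^{3} C(3,i) p^i (1−p)^{3−i} with p = 0.958
C(3,2)·0.958^2·0.042^1 = 0.115638
C(3,3)·0.958^3·0.042^0 = 0.879218
Sum = 0.9949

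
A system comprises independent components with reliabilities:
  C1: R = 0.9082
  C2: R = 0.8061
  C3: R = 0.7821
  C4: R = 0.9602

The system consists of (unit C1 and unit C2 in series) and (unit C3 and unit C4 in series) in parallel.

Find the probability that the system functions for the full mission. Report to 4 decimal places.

Series (C1 and C2): 0.908200 × 0.806100 = 0.732100
Series (C3 and C4): 0.782100 × 0.960200 = 0.750972
Parallel ([0.732100] and [0.750972]): 1 − (1 − 0.732100)(1 − 0.750972) = 0.9333

0.9333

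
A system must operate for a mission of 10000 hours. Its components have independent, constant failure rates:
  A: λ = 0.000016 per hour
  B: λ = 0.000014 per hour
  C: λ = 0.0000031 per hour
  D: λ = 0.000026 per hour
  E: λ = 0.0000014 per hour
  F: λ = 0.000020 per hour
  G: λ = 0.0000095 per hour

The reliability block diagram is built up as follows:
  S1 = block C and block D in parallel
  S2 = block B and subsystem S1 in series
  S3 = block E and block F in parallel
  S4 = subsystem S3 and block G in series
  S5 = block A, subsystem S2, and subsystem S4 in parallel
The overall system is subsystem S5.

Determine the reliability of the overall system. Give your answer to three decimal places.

0.998

R(A) = exp(−0.000016 × 10000) = 0.85214
R(B) = exp(−0.000014 × 10000) = 0.86936
R(C) = exp(−0.0000031 × 10000) = 0.96948
R(D) = exp(−0.000026 × 10000) = 0.77105
R(E) = exp(−0.0000014 × 10000) = 0.98610
R(F) = exp(−0.000020 × 10000) = 0.81873
R(G) = exp(−0.0000095 × 10000) = 0.90937
Parallel (C and D): 1 − (1 − 0.96948)(1 − 0.77105) = 0.99301
Series (B and [0.99301]): 0.86936 × 0.99301 = 0.86328
Parallel (E and F): 1 − (1 − 0.98610)(1 − 0.81873) = 0.99748
Series ([0.99748] and G): 0.99748 × 0.90937 = 0.90708
Parallel (A, [0.86328], and [0.90708]): 1 − (1 − 0.85214)(1 − 0.86328)(1 − 0.90708) = 0.998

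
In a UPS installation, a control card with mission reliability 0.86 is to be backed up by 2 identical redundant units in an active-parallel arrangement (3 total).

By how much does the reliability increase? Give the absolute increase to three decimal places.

R_before = 0.86
R_after = 1 − (1 − 0.86)^3 = 0.997
ΔR = 0.997 − 0.86 = 0.137

0.137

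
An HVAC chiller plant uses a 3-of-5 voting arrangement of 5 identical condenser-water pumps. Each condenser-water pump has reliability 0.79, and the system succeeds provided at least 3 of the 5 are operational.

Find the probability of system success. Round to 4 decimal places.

R = Σ_{i=3}^{5} C(5,i) p^i (1−p)^{5−i} with p = 0.79
C(5,3)·0.79^3·0.21^2 = 0.217430
C(5,4)·0.79^4·0.21^1 = 0.408976
C(5,5)·0.79^5·0.21^0 = 0.307706
Sum = 0.9341

0.9341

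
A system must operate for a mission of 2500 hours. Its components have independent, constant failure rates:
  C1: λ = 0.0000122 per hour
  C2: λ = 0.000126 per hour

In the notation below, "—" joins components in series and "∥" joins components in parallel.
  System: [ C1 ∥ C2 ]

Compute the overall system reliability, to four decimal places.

0.9919

R(C1) = exp(−0.0000122 × 2500) = 0.969960
R(C2) = exp(−0.000126 × 2500) = 0.729789
Parallel (C1 and C2): 1 − (1 − 0.969960)(1 − 0.729789) = 0.9919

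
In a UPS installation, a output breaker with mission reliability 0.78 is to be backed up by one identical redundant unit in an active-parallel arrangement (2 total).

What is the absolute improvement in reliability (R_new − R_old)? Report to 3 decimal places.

0.172

R_before = 0.78
R_after = 1 − (1 − 0.78)^2 = 0.952
ΔR = 0.952 − 0.78 = 0.172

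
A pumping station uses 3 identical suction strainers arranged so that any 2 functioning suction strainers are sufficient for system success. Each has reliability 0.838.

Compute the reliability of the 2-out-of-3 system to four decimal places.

0.9298

R = Σ_{i=2}^{3} C(3,i) p^i (1−p)^{3−i} with p = 0.838
C(3,2)·0.838^2·0.162^1 = 0.341291
C(3,3)·0.838^3·0.162^0 = 0.588480
Sum = 0.9298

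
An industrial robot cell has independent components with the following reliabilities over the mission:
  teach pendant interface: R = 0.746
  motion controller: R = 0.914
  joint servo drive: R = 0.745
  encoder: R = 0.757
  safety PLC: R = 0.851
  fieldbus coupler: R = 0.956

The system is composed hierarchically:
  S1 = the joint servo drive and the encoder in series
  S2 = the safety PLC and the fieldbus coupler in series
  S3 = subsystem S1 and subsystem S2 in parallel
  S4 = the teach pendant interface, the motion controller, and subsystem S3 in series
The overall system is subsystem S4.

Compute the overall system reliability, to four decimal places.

0.6264

Series (joint servo drive and encoder): 0.745000 × 0.757000 = 0.563965
Series (safety PLC and fieldbus coupler): 0.851000 × 0.956000 = 0.813556
Parallel ([0.563965] and [0.813556]): 1 − (1 − 0.563965)(1 − 0.813556) = 0.918704
Series (teach pendant interface, motion controller, and [0.918704]): 0.746000 × 0.914000 × 0.918704 = 0.6264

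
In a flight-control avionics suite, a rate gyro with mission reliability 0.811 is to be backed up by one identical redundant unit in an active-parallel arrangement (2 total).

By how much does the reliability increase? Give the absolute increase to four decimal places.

0.1533

R_before = 0.811
R_after = 1 − (1 − 0.811)^2 = 0.9643
ΔR = 0.9643 − 0.811 = 0.1533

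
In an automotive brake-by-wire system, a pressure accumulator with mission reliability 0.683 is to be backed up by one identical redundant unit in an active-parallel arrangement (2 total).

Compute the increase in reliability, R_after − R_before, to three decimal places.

0.217

R_before = 0.683
R_after = 1 − (1 − 0.683)^2 = 0.900
ΔR = 0.900 − 0.683 = 0.217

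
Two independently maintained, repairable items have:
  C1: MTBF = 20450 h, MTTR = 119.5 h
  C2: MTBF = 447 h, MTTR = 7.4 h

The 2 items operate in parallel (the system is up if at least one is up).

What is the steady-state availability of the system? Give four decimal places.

0.9999

A(C1) = MTBF/(MTBF+MTTR) = 20450/(20450+119.5) = 0.994190
A(C2) = MTBF/(MTBF+MTTR) = 447/(447+7.4) = 0.983715
Parallel availability: 1 − (1 − 0.994190)(1 − 0.983715) = 0.9999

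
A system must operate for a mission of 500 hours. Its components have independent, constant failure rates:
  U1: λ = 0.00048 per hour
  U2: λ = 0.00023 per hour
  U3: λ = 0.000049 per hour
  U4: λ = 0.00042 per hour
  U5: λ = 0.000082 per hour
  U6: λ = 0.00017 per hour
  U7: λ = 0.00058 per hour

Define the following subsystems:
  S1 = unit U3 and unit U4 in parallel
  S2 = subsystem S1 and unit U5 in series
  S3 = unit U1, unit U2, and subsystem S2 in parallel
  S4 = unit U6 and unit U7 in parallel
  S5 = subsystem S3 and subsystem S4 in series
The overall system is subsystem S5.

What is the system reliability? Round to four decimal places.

0.9785

R(U1) = exp(−0.00048 × 500) = 0.786628
R(U2) = exp(−0.00023 × 500) = 0.891366
R(U3) = exp(−0.000049 × 500) = 0.975798
R(U4) = exp(−0.00042 × 500) = 0.810584
R(U5) = exp(−0.000082 × 500) = 0.959829
R(U6) = exp(−0.00017 × 500) = 0.918512
R(U7) = exp(−0.00058 × 500) = 0.748264
Parallel (U3 and U4): 1 − (1 − 0.975798)(1 − 0.810584) = 0.995416
Series ([0.995416] and U5): 0.995416 × 0.959829 = 0.955429
Parallel (U1, U2, and [0.955429]): 1 − (1 − 0.786628)(1 − 0.891366)(1 − 0.955429) = 0.998967
Parallel (U6 and U7): 1 − (1 − 0.918512)(1 − 0.748264) = 0.979487
Series ([0.998967] and [0.979487]): 0.998967 × 0.979487 = 0.9785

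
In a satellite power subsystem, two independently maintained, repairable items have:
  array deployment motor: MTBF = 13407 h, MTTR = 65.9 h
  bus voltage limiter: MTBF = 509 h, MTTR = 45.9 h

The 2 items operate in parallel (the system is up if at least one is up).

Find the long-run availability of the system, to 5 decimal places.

A(array deployment motor) = MTBF/(MTBF+MTTR) = 13407/(13407+65.9) = 0.995109
A(bus voltage limiter) = MTBF/(MTBF+MTTR) = 509/(509+45.9) = 0.917282
Parallel availability: 1 − (1 − 0.995109)(1 − 0.917282) = 0.99960

0.99960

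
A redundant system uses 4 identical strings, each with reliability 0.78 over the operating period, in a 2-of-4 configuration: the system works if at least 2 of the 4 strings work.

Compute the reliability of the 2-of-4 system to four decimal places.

0.9644

R = Σ_{i=2}^{4} C(4,i) p^i (1−p)^{4−i} with p = 0.78
C(4,2)·0.78^2·0.22^2 = 0.176679
C(4,3)·0.78^3·0.22^1 = 0.417606
C(4,4)·0.78^4·0.22^0 = 0.370151
Sum = 0.9644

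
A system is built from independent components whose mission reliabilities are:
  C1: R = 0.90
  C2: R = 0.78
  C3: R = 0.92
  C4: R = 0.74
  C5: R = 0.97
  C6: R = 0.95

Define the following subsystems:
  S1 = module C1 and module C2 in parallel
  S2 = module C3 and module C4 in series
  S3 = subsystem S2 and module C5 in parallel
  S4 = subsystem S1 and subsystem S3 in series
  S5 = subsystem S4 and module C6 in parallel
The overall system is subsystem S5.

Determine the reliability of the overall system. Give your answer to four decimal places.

0.9984

Parallel (C1 and C2): 1 − (1 − 0.900000)(1 − 0.780000) = 0.978000
Series (C3 and C4): 0.920000 × 0.740000 = 0.680800
Parallel ([0.680800] and C5): 1 − (1 − 0.680800)(1 − 0.970000) = 0.990424
Series ([0.978000] and [0.990424]): 0.978000 × 0.990424 = 0.968635
Parallel ([0.968635] and C6): 1 − (1 − 0.968635)(1 − 0.950000) = 0.9984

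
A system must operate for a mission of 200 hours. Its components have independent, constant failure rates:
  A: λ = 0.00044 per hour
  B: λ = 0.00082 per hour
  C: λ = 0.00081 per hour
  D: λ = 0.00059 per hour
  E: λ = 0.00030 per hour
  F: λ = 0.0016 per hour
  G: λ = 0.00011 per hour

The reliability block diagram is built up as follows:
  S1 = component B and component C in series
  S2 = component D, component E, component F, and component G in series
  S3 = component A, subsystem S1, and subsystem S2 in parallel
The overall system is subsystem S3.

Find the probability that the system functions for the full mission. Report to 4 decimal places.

R(A) = exp(−0.00044 × 200) = 0.915761
R(B) = exp(−0.00082 × 200) = 0.848742
R(C) = exp(−0.00081 × 200) = 0.850441
R(D) = exp(−0.00059 × 200) = 0.888696
R(E) = exp(−0.00030 × 200) = 0.941765
R(F) = exp(−0.0016 × 200) = 0.726149
R(G) = exp(−0.00011 × 200) = 0.978240
Series (B and C): 0.848742 × 0.850441 = 0.721805
Series (D, E, F, and G): 0.888696 × 0.941765 × 0.726149 × 0.978240 = 0.594521
Parallel (A, [0.721805], and [0.594521]): 1 − (1 − 0.915761)(1 − 0.721805)(1 − 0.594521) = 0.9905

0.9905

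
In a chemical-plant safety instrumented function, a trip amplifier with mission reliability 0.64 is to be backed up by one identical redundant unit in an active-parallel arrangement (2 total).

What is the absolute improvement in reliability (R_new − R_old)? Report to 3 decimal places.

R_before = 0.64
R_after = 1 − (1 − 0.64)^2 = 0.870
ΔR = 0.870 − 0.64 = 0.230

0.230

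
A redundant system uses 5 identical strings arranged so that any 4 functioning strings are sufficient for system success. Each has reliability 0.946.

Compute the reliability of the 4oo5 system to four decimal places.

0.9739

R = Σ_{i=4}^{5} C(5,i) p^i (1−p)^{5−i} with p = 0.946
C(5,4)·0.946^4·0.054^1 = 0.216236
C(5,5)·0.946^5·0.054^0 = 0.757627
Sum = 0.9739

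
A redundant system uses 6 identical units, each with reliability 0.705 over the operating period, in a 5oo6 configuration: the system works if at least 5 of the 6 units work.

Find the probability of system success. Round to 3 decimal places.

R = Σ_{i=5}^{6} C(6,i) p^i (1−p)^{6−i} with p = 0.705
C(6,5)·0.705^5·0.295^1 = 0.30826
C(6,6)·0.705^6·0.295^0 = 0.12278
Sum = 0.431

0.431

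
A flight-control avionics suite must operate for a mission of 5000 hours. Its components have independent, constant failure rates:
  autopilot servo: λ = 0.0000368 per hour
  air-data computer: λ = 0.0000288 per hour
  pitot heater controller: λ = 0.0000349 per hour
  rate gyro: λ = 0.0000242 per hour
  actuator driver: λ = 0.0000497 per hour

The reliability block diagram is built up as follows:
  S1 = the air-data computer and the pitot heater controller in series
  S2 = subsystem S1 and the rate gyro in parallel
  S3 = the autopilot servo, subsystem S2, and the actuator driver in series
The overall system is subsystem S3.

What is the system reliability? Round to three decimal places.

R(autopilot servo) = exp(−0.0000368 × 5000) = 0.83194
R(air-data computer) = exp(−0.0000288 × 5000) = 0.86589
R(pitot heater controller) = exp(−0.0000349 × 5000) = 0.83988
R(rate gyro) = exp(−0.0000242 × 5000) = 0.88603
R(actuator driver) = exp(−0.0000497 × 5000) = 0.77997
Series (air-data computer and pitot heater controller): 0.86589 × 0.83988 = 0.72724
Parallel ([0.72724] and rate gyro): 1 − (1 − 0.72724)(1 − 0.88603) = 0.96891
Series (autopilot servo, [0.96891], and actuator driver): 0.83194 × 0.96891 × 0.77997 = 0.629

0.629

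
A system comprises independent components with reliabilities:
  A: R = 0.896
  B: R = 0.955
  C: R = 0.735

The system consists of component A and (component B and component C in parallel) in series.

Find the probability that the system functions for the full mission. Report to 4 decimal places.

0.8853

Parallel (B and C): 1 − (1 − 0.955000)(1 − 0.735000) = 0.988075
Series (A and [0.988075]): 0.896000 × 0.988075 = 0.8853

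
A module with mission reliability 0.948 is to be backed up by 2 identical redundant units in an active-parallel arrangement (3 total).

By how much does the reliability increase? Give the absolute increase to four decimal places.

0.0519

R_before = 0.948
R_after = 1 − (1 − 0.948)^3 = 0.9999
ΔR = 0.9999 − 0.948 = 0.0519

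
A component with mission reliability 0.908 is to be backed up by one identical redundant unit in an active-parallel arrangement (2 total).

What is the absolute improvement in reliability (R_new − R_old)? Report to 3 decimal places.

0.084

R_before = 0.908
R_after = 1 − (1 − 0.908)^2 = 0.992
ΔR = 0.992 − 0.908 = 0.084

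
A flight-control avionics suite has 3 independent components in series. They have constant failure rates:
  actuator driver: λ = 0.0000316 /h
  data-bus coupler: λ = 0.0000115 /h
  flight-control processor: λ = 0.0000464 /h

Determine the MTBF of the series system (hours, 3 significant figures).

Series of exponential components: λ_sys = Σ λ_i
λ_sys = 0.0000316 + 0.0000115 + 0.0000464 = 8.9500e-05 /h
MTBF = 1 / λ_sys = 11200 h

11200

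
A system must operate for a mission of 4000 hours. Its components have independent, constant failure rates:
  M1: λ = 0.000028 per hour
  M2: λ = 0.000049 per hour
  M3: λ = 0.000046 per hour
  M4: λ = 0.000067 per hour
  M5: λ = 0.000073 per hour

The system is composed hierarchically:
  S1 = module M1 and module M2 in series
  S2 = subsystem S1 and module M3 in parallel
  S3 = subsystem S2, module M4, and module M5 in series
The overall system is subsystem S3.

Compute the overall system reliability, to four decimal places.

R(M1) = exp(−0.000028 × 4000) = 0.894044
R(M2) = exp(−0.000049 × 4000) = 0.822012
R(M3) = exp(−0.000046 × 4000) = 0.831936
R(M4) = exp(−0.000067 × 4000) = 0.764908
R(M5) = exp(−0.000073 × 4000) = 0.746769
Series (M1 and M2): 0.894044 × 0.822012 = 0.734915
Parallel ([0.734915] and M3): 1 − (1 − 0.734915)(1 − 0.831936) = 0.955449
Series ([0.955449], M4, and M5): 0.955449 × 0.764908 × 0.746769 = 0.5458

0.5458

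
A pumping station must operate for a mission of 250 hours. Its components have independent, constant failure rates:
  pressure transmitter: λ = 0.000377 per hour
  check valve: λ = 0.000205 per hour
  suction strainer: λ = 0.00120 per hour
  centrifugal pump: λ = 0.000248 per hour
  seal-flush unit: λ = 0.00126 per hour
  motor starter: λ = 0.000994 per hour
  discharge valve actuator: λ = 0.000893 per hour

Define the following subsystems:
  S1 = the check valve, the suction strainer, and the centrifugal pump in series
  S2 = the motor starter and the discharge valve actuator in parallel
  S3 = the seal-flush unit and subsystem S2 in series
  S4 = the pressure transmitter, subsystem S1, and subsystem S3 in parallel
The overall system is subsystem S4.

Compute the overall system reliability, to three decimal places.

R(pressure transmitter) = exp(−0.000377 × 250) = 0.91006
R(check valve) = exp(−0.000205 × 250) = 0.95004
R(suction strainer) = exp(−0.00120 × 250) = 0.74082
R(centrifugal pump) = exp(−0.000248 × 250) = 0.93988
R(seal-flush unit) = exp(−0.00126 × 250) = 0.72979
R(motor starter) = exp(−0.000994 × 250) = 0.77997
R(discharge valve actuator) = exp(−0.000893 × 250) = 0.79991
Series (check valve, suction strainer, and centrifugal pump): 0.95004 × 0.74082 × 0.93988 = 0.66150
Parallel (motor starter and discharge valve actuator): 1 − (1 − 0.77997)(1 − 0.79991) = 0.95597
Series (seal-flush unit and [0.95597]): 0.72979 × 0.95597 = 0.69766
Parallel (pressure transmitter, [0.66150], and [0.69766]): 1 − (1 − 0.91006)(1 − 0.66150)(1 − 0.69766) = 0.991

0.991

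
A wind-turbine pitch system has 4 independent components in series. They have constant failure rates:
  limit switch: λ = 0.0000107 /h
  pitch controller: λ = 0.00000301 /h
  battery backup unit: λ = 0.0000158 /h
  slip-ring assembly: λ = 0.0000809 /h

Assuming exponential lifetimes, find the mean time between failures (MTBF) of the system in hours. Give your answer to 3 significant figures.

Series of exponential components: λ_sys = Σ λ_i
λ_sys = 0.0000107 + 0.00000301 + 0.0000158 + 0.0000809 = 1.1041e-04 /h
MTBF = 1 / λ_sys = 9060 h

9060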